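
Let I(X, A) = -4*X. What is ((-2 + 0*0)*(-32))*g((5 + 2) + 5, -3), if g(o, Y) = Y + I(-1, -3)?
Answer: 64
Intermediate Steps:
g(o, Y) = 4 + Y (g(o, Y) = Y - 4*(-1) = Y + 4 = 4 + Y)
((-2 + 0*0)*(-32))*g((5 + 2) + 5, -3) = ((-2 + 0*0)*(-32))*(4 - 3) = ((-2 + 0)*(-32))*1 = -2*(-32)*1 = 64*1 = 64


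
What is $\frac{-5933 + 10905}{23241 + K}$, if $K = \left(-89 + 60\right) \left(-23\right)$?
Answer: $\frac{1243}{5977} \approx 0.20796$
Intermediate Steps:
$K = 667$ ($K = \left(-29\right) \left(-23\right) = 667$)
$\frac{-5933 + 10905}{23241 + K} = \frac{-5933 + 10905}{23241 + 667} = \frac{4972}{23908} = 4972 \cdot \frac{1}{23908} = \frac{1243}{5977}$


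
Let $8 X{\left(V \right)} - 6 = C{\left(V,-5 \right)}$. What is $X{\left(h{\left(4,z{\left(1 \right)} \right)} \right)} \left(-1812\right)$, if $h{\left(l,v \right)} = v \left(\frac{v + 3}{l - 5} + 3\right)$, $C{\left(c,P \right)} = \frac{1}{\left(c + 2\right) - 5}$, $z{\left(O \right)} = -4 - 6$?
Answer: $- \frac{279501}{206} \approx -1356.8$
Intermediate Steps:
$z{\left(O \right)} = -10$ ($z{\left(O \right)} = -4 - 6 = -10$)
$C{\left(c,P \right)} = \frac{1}{-3 + c}$ ($C{\left(c,P \right)} = \frac{1}{\left(2 + c\right) - 5} = \frac{1}{-3 + c}$)
$h{\left(l,v \right)} = v \left(3 + \frac{3 + v}{-5 + l}\right)$ ($h{\left(l,v \right)} = v \left(\frac{3 + v}{-5 + l} + 3\right) = v \left(3 + \frac{3 + v}{-5 + l}\right)$)
$X{\left(V \right)} = \frac{3}{4} + \frac{1}{8 \left(-3 + V\right)}$
$X{\left(h{\left(4,z{\left(1 \right)} \right)} \right)} \left(-1812\right) = \frac{-17 + 6 \left(- \frac{10 \left(-12 - 10 + 3 \cdot 4\right)}{-5 + 4}\right)}{8 \left(-3 - \frac{10 \left(-12 - 10 + 3 \cdot 4\right)}{-5 + 4}\right)} \left(-1812\right) = \frac{-17 + 6 \left(- \frac{10 \left(-12 - 10 + 12\right)}{-1}\right)}{8 \left(-3 - \frac{10 \left(-12 - 10 + 12\right)}{-1}\right)} \left(-1812\right) = \frac{-17 + 6 \left(\left(-10\right) \left(-1\right) \left(-10\right)\right)}{8 \left(-3 - \left(-10\right) \left(-10\right)\right)} \left(-1812\right) = \frac{-17 + 6 \left(-100\right)}{8 \left(-3 - 100\right)} \left(-1812\right) = \frac{-17 - 600}{8 \left(-103\right)} \left(-1812\right) = \frac{1}{8} \left(- \frac{1}{103}\right) \left(-617\right) \left(-1812\right) = \frac{617}{824} \left(-1812\right) = - \frac{279501}{206}$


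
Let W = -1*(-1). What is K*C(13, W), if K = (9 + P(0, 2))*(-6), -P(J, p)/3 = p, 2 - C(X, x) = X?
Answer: 198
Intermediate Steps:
W = 1
C(X, x) = 2 - X
P(J, p) = -3*p
K = -18 (K = (9 - 3*2)*(-6) = (9 - 6)*(-6) = 3*(-6) = -18)
K*C(13, W) = -18*(2 - 1*13) = -18*(2 - 13) = -18*(-11) = 198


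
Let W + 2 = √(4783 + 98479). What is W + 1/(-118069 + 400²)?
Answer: -83861/41931 + √103262 ≈ 319.34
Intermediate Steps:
W = -2 + √103262 (W = -2 + √(4783 + 98479) = -2 + √103262 ≈ 319.34)
W + 1/(-118069 + 400²) = (-2 + √103262) + 1/(-118069 + 400²) = (-2 + √103262) + 1/(-118069 + 160000) = (-2 + √103262) + 1/41931 = -83861/41931 + √103262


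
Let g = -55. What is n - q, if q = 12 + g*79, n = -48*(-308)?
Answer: 19117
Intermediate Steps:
n = 14784
q = -4333 (q = 12 - 55*79 = 12 - 4345 = -4333)
n - q = 14784 - 1*(-4333) = 14784 + 4333 = 19117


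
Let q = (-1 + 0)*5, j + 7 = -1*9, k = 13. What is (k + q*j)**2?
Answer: 8649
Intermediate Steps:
j = -16 (j = -7 - 1*9 = -7 - 9 = -16)
q = -5 (q = -1*5 = -5)
(k + q*j)**2 = (13 - 5*(-16))**2 = (13 + 80)**2 = 93**2 = 8649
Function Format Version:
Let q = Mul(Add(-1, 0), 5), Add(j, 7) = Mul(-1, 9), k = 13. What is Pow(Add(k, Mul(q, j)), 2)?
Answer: 8649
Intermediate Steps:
j = -16 (j = Add(-7, Mul(-1, 9)) = Add(-7, -9) = -16)
q = -5 (q = Mul(-1, 5) = -5)
Pow(Add(k, Mul(q, j)), 2) = Pow(Add(13, Mul(-5, -16)), 2) = Pow(Add(13, 80), 2) = Pow(93, 2) = 8649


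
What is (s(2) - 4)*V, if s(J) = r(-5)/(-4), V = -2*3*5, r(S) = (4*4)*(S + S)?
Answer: -1080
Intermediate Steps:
r(S) = 32*S (r(S) = 16*(2*S) = 32*S)
V = -30 (V = -6*5 = -30)
s(J) = 40 (s(J) = (32*(-5))/(-4) = -160*(-¼) = 40)
(s(2) - 4)*V = (40 - 4)*(-30) = 36*(-30) = -1080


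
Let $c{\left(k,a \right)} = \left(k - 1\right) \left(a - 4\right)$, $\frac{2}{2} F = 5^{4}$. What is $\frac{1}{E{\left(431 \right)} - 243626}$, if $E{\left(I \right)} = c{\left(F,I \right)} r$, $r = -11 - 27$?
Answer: $- \frac{1}{10368650} \approx -9.6445 \cdot 10^{-8}$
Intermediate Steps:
$r = -38$
$F = 625$ ($F = 5^{4} = 625$)
$c{\left(k,a \right)} = \left(-1 + k\right) \left(-4 + a\right)$
$E{\left(I \right)} = 94848 - 23712 I$ ($E{\left(I \right)} = \left(4 - I - 2500 + I 625\right) \left(-38\right) = \left(4 - I - 2500 + 625 I\right) \left(-38\right) = \left(-2496 + 624 I\right) \left(-38\right) = 94848 - 23712 I$)
$\frac{1}{E{\left(431 \right)} - 243626} = \frac{1}{\left(94848 - 10219872\right) - 243626} = \frac{1}{-10125024 - 243626} = \frac{1}{-10368650} = - \frac{1}{10368650}$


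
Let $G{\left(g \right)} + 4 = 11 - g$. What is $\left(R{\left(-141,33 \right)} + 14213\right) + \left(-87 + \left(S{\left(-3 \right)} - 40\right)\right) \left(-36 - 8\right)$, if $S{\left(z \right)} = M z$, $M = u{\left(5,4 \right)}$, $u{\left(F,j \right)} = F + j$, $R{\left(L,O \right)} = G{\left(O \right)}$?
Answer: $20963$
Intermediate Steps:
$G{\left(g \right)} = 7 - g$ ($G{\left(g \right)} = -4 - \left(-11 + g\right) = 7 - g$)
$R{\left(L,O \right)} = 7 - O$
$M = 9$ ($M = 5 + 4 = 9$)
$S{\left(z \right)} = 9 z$
$\left(R{\left(-141,33 \right)} + 14213\right) + \left(-87 + \left(S{\left(-3 \right)} - 40\right)\right) \left(-36 - 8\right) = \left(\left(7 - 33\right) + 14213\right) + \left(-87 + \left(9 \left(-3\right) - 40\right)\right) \left(-36 - 8\right) = \left(\left(7 - 33\right) + 14213\right) + \left(-87 - 67\right) \left(-44\right) = \left(-26 + 14213\right) + \left(-87 - 67\right) \left(-44\right) = 14187 - -6776 = 14187 + 6776 = 20963$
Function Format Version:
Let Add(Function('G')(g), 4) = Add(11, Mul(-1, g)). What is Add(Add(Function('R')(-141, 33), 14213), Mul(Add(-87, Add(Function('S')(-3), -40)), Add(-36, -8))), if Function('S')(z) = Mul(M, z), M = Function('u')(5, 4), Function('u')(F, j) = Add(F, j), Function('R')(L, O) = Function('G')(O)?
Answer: 20963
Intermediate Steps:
Function('G')(g) = Add(7, Mul(-1, g)) (Function('G')(g) = Add(-4, Add(11, Mul(-1, g))) = Add(7, Mul(-1, g)))
Function('R')(L, O) = Add(7, Mul(-1, O))
M = 9 (M = Add(5, 4) = 9)
Function('S')(z) = Mul(9, z)
Add(Add(Function('R')(-141, 33), 14213), Mul(Add(-87, Add(Function('S')(-3), -40)), Add(-36, -8))) = Add(Add(Add(7, Mul(-1, 33)), 14213), Mul(Add(-87, Add(Mul(9, -3), -40)), Add(-36, -8))) = Add(Add(Add(7, -33), 14213), Mul(Add(-87, Add(-27, -40)), -44)) = Add(Add(-26, 14213), Mul(Add(-87, -67), -44)) = Add(14187, Mul(-154, -44)) = Add(14187, 6776) = 20963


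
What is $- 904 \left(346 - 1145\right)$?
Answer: $722296$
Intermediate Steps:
$- 904 \left(346 - 1145\right) = \left(-904\right) \left(-799\right) = 722296$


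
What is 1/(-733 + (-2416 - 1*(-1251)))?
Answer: -1/1898 ≈ -0.00052687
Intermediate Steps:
1/(-733 + (-2416 - 1*(-1251))) = 1/(-733 + (-2416 + 1251)) = 1/(-733 - 1165) = 1/(-1898) = -1/1898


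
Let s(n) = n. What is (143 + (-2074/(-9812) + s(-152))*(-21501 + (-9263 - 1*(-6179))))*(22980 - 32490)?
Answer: -7914280976265/223 ≈ -3.5490e+10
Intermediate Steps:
(143 + (-2074/(-9812) + s(-152))*(-21501 + (-9263 - 1*(-6179))))*(22980 - 32490) = (143 + (-2074/(-9812) - 152)*(-21501 + (-9263 - 1*(-6179))))*(22980 - 32490) = (143 + (-2074*(-1/9812) - 152)*(-21501 + (-9263 + 6179)))*(-9510) = (143 + (1037/4906 - 152)*(-21501 - 3084))*(-9510) = (143 - 744675/4906*(-24585))*(-9510) = (143 + 1664348625/446)*(-9510) = (1664412403/446)*(-9510) = -7914280976265/223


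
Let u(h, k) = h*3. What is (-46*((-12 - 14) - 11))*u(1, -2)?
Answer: 5106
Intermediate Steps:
u(h, k) = 3*h
(-46*((-12 - 14) - 11))*u(1, -2) = (-46*((-12 - 14) - 11))*(3*1) = -46*(-26 - 11)*3 = -46*(-37)*3 = 1702*3 = 5106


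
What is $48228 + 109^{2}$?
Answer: $60109$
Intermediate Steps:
$48228 + 109^{2} = 48228 + 11881 = 60109$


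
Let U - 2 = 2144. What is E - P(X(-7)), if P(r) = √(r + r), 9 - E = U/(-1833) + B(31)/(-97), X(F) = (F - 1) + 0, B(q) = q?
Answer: 1865194/177801 - 4*I ≈ 10.49 - 4.0*I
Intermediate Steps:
X(F) = -1 + F (X(F) = (-1 + F) + 0 = -1 + F)
U = 2146 (U = 2 + 2144 = 2146)
E = 1865194/177801 (E = 9 - (2146/(-1833) + 31/(-97)) = 9 - (2146*(-1/1833) + 31*(-1/97)) = 9 - (-2146/1833 - 31/97) = 9 - 1*(-264985/177801) = 9 + 264985/177801 = 1865194/177801 ≈ 10.490)
P(r) = √2*√r (P(r) = √(2*r) = √2*√r)
E - P(X(-7)) = 1865194/177801 - √2*√(-1 - 7) = 1865194/177801 - √2*√(-8) = 1865194/177801 - √2*2*I*√2 = 1865194/177801 - 4*I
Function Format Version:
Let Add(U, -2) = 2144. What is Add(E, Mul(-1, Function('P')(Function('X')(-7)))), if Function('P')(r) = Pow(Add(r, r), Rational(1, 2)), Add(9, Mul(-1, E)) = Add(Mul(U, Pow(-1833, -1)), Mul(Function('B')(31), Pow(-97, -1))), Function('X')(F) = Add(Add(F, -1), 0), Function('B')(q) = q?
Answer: Add(Rational(1865194, 177801), Mul(-4, I)) ≈ Add(10.490, Mul(-4.0000, I))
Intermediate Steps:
Function('X')(F) = Add(-1, F) (Function('X')(F) = Add(Add(-1, F), 0) = Add(-1, F))
U = 2146 (U = Add(2, 2144) = 2146)
E = Rational(1865194, 177801) (E = Add(9, Mul(-1, Add(Mul(2146, Pow(-1833, -1)), Mul(31, Pow(-97, -1))))) = Add(9, Mul(-1, Add(Mul(2146, Rational(-1, 1833)), Mul(31, Rational(-1, 97))))) = Add(9, Mul(-1, Add(Rational(-2146, 1833), Rational(-31, 97)))) = Add(9, Mul(-1, Rational(-264985, 177801))) = Add(9, Rational(264985, 177801)) = Rational(1865194, 177801) ≈ 10.490)
Function('P')(r) = Mul(Pow(2, Rational(1, 2)), Pow(r, Rational(1, 2))) (Function('P')(r) = Pow(Mul(2, r), Rational(1, 2)) = Mul(Pow(2, Rational(1, 2)), Pow(r, Rational(1, 2))))
Add(E, Mul(-1, Function('P')(Function('X')(-7)))) = Add(Rational(1865194, 177801), Mul(-1, Mul(Pow(2, Rational(1, 2)), Pow(Add(-1, -7), Rational(1, 2))))) = Add(Rational(1865194, 177801), Mul(-1, Mul(Pow(2, Rational(1, 2)), Pow(-8, Rational(1, 2))))) = Add(Rational(1865194, 177801), Mul(-1, Mul(Pow(2, Rational(1, 2)), Mul(2, I, Pow(2, Rational(1, 2)))))) = Add(Rational(1865194, 177801), Mul(-1, Mul(4, I))) = Add(Rational(1865194, 177801), Mul(-4, I))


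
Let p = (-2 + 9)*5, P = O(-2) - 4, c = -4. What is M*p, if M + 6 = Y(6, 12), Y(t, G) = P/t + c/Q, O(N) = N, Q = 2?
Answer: -315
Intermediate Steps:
P = -6 (P = -2 - 4 = -6)
Y(t, G) = -2 - 6/t (Y(t, G) = -6/t - 4/2 = -6/t - 4*½ = -6/t - 2 = -2 - 6/t)
p = 35 (p = 7*5 = 35)
M = -9 (M = -6 + (-2 - 6/6) = -6 + (-2 - 6*⅙) = -6 + (-2 - 1) = -6 - 3 = -9)
M*p = -9*35 = -315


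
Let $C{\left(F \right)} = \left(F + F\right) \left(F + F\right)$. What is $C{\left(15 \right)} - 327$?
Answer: $573$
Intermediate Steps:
$C{\left(F \right)} = 4 F^{2}$ ($C{\left(F \right)} = 2 F 2 F = 4 F^{2}$)
$C{\left(15 \right)} - 327 = 4 \cdot 15^{2} - 327 = 4 \cdot 225 - 327 = 900 - 327 = 573$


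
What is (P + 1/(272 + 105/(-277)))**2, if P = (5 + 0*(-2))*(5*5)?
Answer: 88456884143104/5660907121 ≈ 15626.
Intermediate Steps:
P = 125 (P = (5 + 0)*25 = 5*25 = 125)
(P + 1/(272 + 105/(-277)))**2 = (125 + 1/(272 + 105/(-277)))**2 = (125 + 1/(272 + 105*(-1/277)))**2 = (125 + 1/(272 - 105/277))**2 = (125 + 1/(75239/277))**2 = (125 + 277/75239)**2 = (9405152/75239)**2 = 88456884143104/5660907121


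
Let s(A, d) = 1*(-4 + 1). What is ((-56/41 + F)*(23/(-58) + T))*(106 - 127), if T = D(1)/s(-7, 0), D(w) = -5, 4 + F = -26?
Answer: 994721/1189 ≈ 836.60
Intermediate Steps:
F = -30 (F = -4 - 26 = -30)
s(A, d) = -3 (s(A, d) = 1*(-3) = -3)
T = 5/3 (T = -5/(-3) = -5*(-1/3) = 5/3 ≈ 1.6667)
((-56/41 + F)*(23/(-58) + T))*(106 - 127) = ((-56/41 - 30)*(23/(-58) + 5/3))*(106 - 127) = ((-56*1/41 - 30)*(23*(-1/58) + 5/3))*(-21) = ((-56/41 - 30)*(-23/58 + 5/3))*(-21) = -1286/41*221/174*(-21) = -142103/3567*(-21) = 994721/1189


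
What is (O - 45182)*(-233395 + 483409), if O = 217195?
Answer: 43005658182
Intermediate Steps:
(O - 45182)*(-233395 + 483409) = (217195 - 45182)*(-233395 + 483409) = 172013*250014 = 43005658182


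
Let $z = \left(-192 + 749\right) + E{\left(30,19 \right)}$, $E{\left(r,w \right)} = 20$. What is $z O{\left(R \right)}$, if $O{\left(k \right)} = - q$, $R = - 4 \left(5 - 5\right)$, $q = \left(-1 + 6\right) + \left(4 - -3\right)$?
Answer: $-6924$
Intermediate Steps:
$q = 12$ ($q = 5 + \left(4 + 3\right) = 5 + 7 = 12$)
$z = 577$ ($z = \left(-192 + 749\right) + 20 = 557 + 20 = 577$)
$R = 0$ ($R = \left(-4\right) 0 = 0$)
$O{\left(k \right)} = -12$ ($O{\left(k \right)} = \left(-1\right) 12 = -12$)
$z O{\left(R \right)} = 577 \left(-12\right) = -6924$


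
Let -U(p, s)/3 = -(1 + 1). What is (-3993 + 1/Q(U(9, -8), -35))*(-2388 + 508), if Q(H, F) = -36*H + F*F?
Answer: 7574399680/1009 ≈ 7.5068e+6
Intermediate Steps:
U(p, s) = 6 (U(p, s) = -(-3)*(1 + 1) = -(-3)*2 = -3*(-2) = 6)
Q(H, F) = F² - 36*H (Q(H, F) = -36*H + F² = F² - 36*H)
(-3993 + 1/Q(U(9, -8), -35))*(-2388 + 508) = (-3993 + 1/((-35)² - 36*6))*(-2388 + 508) = (-3993 + 1/(1225 - 216))*(-1880) = (-3993 + 1/1009)*(-1880) = -4028936/1009*(-1880) = 7574399680/1009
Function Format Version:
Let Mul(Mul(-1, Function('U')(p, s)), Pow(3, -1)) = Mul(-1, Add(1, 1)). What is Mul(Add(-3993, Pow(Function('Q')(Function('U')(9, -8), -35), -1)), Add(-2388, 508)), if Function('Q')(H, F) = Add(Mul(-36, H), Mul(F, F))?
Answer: Rational(7574399680, 1009) ≈ 7.5068e+6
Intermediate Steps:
Function('U')(p, s) = 6 (Function('U')(p, s) = Mul(-3, Mul(-1, Add(1, 1))) = Mul(-3, Mul(-1, 2)) = Mul(-3, -2) = 6)
Function('Q')(H, F) = Add(Pow(F, 2), Mul(-36, H)) (Function('Q')(H, F) = Add(Mul(-36, H), Pow(F, 2)) = Add(Pow(F, 2), Mul(-36, H)))
Mul(Add(-3993, Pow(Function('Q')(Function('U')(9, -8), -35), -1)), Add(-2388, 508)) = Mul(Add(-3993, Pow(Add(Pow(-35, 2), Mul(-36, 6)), -1)), Add(-2388, 508)) = Mul(Add(-3993, Pow(Add(1225, -216), -1)), -1880) = Mul(Add(-3993, Pow(1009, -1)), -1880) = Mul(Add(-3993, Rational(1, 1009)), -1880) = Mul(Rational(-4028936, 1009), -1880) = Rational(7574399680, 1009)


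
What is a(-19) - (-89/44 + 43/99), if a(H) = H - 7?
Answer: -9667/396 ≈ -24.412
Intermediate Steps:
a(H) = -7 + H
a(-19) - (-89/44 + 43/99) = (-7 - 19) - (-89/44 + 43/99) = -26 - (-89*1/44 + 43*(1/99)) = -26 - (-89/44 + 43/99) = -26 - 1*(-629/396) = -26 + 629/396 = -9667/396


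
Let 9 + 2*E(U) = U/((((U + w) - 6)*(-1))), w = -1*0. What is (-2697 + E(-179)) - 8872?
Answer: -2141187/185 ≈ -11574.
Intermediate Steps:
w = 0
E(U) = -9/2 + U/(2*(6 - U)) (E(U) = -9/2 + (U/((((U + 0) - 6)*(-1))))/2 = -9/2 + (U/(((U - 6)*(-1))))/2 = -9/2 + (U/(((-6 + U)*(-1))))/2 = -9/2 + (U/(6 - U))/2 = -9/2 + U/(2*(6 - U)))
(-2697 + E(-179)) - 8872 = (-2697 + (27 - 5*(-179))/(-6 - 179)) - 8872 = (-2697 + (27 + 895)/(-185)) - 8872 = (-2697 - 1/185*922) - 8872 = (-2697 - 922/185) - 8872 = -499867/185 - 8872 = -2141187/185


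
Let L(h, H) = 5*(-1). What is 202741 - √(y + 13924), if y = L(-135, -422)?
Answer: 202741 - √13919 ≈ 2.0262e+5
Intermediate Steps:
L(h, H) = -5
y = -5
202741 - √(y + 13924) = 202741 - √(-5 + 13924) = 202741 - √13919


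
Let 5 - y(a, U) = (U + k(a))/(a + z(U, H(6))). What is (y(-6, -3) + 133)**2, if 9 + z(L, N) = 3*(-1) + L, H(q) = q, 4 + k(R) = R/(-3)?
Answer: 8369449/441 ≈ 18978.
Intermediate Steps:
k(R) = -4 - R/3 (k(R) = -4 + R/(-3) = -4 + R*(-1/3) = -4 - R/3)
z(L, N) = -12 + L (z(L, N) = -9 + (3*(-1) + L) = -9 + (-3 + L) = -12 + L)
y(a, U) = 5 - (-4 + U - a/3)/(-12 + U + a) (y(a, U) = 5 - (U + (-4 - a/3))/(a + (-12 + U)) = 5 - (-4 + U - a/3)/(-12 + U + a))
(y(-6, -3) + 133)**2 = ((-56 + 4*(-3) + (16/3)*(-6))/(-12 - 3 - 6) + 133)**2 = ((-56 - 12 - 32)/(-21) + 133)**2 = (-1/21*(-100) + 133)**2 = (100/21 + 133)**2 = (2893/21)**2 = 8369449/441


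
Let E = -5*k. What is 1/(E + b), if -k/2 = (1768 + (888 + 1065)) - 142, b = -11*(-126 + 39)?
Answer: 1/36747 ≈ 2.7213e-5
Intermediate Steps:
b = 957 (b = -11*(-87) = 957)
k = -7158 (k = -2*((1768 + (888 + 1065)) - 142) = -2*((1768 + 1953) - 142) = -2*(3721 - 142) = -2*3579 = -7158)
E = 35790 (E = -5*(-7158) = 35790)
1/(E + b) = 1/(35790 + 957) = 1/36747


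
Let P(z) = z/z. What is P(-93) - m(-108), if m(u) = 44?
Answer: -43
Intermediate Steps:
P(z) = 1
P(-93) - m(-108) = 1 - 1*44 = 1 - 44 = -43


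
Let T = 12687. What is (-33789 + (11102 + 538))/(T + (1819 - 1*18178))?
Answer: 2461/408 ≈ 6.0319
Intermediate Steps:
(-33789 + (11102 + 538))/(T + (1819 - 1*18178)) = (-33789 + (11102 + 538))/(12687 + (1819 - 1*18178)) = (-33789 + 11640)/(12687 + (1819 - 18178)) = -22149/(12687 - 16359) = -22149/(-3672) = -22149*(-1/3672) = 2461/408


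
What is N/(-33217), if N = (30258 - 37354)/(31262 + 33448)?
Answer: 3548/1074736035 ≈ 3.3013e-6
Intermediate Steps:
N = -3548/32355 (N = -7096/64710 = -7096*1/64710 = -3548/32355 ≈ -0.10966)
N/(-33217) = -3548/32355/(-33217) = -3548/32355*(-1/33217) = 3548/1074736035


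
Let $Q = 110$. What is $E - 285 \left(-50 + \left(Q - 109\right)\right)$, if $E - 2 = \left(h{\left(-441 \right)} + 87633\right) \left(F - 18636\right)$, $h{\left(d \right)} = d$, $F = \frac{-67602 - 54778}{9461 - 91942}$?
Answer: $- \frac{19144626911255}{11783} \approx -1.6248 \cdot 10^{9}$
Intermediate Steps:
$F = \frac{122380}{82481}$ ($F = - \frac{122380}{-82481} = \left(-122380\right) \left(- \frac{1}{82481}\right) = \frac{122380}{82481} \approx 1.4837$)
$E = - \frac{19144791460850}{11783}$ ($E = 2 + \left(-441 + 87633\right) \left(\frac{122380}{82481} - 18636\right) = 2 + 87192 \left(- \frac{1536993536}{82481}\right) = 2 - \frac{19144791484416}{11783} = - \frac{19144791460850}{11783} \approx -1.6248 \cdot 10^{9}$)
$E - 285 \left(-50 + \left(Q - 109\right)\right) = - \frac{19144791460850}{11783} - 285 \left(-50 + \left(110 - 109\right)\right) = - \frac{19144791460850}{11783} - 285 \left(-50 + 1\right) = - \frac{19144791460850}{11783} - -13965 = - \frac{19144791460850}{11783} + 13965 = - \frac{19144626911255}{11783}$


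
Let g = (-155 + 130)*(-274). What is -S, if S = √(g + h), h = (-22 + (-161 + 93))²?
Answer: -5*√598 ≈ -122.27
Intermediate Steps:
g = 6850 (g = -25*(-274) = 6850)
h = 8100 (h = (-22 - 68)² = (-90)² = 8100)
S = 5*√598 (S = √(6850 + 8100) = √14950 = 5*√598 ≈ 122.27)
-S = -5*√598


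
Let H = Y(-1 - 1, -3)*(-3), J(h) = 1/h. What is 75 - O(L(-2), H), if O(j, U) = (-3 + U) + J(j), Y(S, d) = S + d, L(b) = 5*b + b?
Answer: 757/12 ≈ 63.083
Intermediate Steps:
L(b) = 6*b
J(h) = 1/h
H = 15 (H = ((-1 - 1) - 3)*(-3) = (-2 - 3)*(-3) = -5*(-3) = 15)
O(j, U) = -3 + U + 1/j (O(j, U) = (-3 + U) + 1/j = -3 + U + 1/j)
75 - O(L(-2), H) = 75 - (-3 + 15 + 1/(6*(-2))) = 75 - (-3 + 15 + 1/(-12)) = 75 - (-3 + 15 - 1/12) = 75 - 1*143/12 = 75 - 143/12 = 757/12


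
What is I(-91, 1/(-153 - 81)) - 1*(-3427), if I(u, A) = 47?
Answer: 3474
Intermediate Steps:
I(-91, 1/(-153 - 81)) - 1*(-3427) = 47 - 1*(-3427) = 47 + 3427 = 3474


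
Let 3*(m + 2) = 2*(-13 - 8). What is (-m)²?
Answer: 256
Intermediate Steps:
m = -16 (m = -2 + (2*(-13 - 8))/3 = -2 + (2*(-21))/3 = -2 + (⅓)*(-42) = -2 - 14 = -16)
(-m)² = (-1*(-16))² = 16² = 256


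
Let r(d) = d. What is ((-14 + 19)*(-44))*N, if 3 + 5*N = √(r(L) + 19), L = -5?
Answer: 132 - 44*√14 ≈ -32.633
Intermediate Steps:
N = -⅗ + √14/5 (N = -⅗ + √(-5 + 19)/5 = -⅗ + √14/5 ≈ 0.14833)
((-14 + 19)*(-44))*N = ((-14 + 19)*(-44))*(-⅗ + √14/5) = (5*(-44))*(-⅗ + √14/5) = -220*(-⅗ + √14/5) = 132 - 44*√14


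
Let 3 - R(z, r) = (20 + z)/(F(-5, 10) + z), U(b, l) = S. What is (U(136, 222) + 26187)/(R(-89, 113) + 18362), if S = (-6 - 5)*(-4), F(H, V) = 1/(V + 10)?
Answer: 15554983/10889985 ≈ 1.4284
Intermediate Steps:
F(H, V) = 1/(10 + V)
S = 44 (S = -11*(-4) = 44)
U(b, l) = 44
R(z, r) = 3 - (20 + z)/(1/20 + z) (R(z, r) = 3 - (20 + z)/(1/(10 + 10) + z) = 3 - (20 + z)/(1/20 + z))
(U(136, 222) + 26187)/(R(-89, 113) + 18362) = (44 + 26187)/((-397 + 40*(-89))/(1 + 20*(-89)) + 18362) = 26231/((-397 - 3560)/(1 - 1780) + 18362) = 26231/(-3957/(-1779) + 18362) = 26231/(-1/1779*(-3957) + 18362) = 26231/(1319/593 + 18362) = 26231/(10889985/593) = 26231*(593/10889985) = 15554983/10889985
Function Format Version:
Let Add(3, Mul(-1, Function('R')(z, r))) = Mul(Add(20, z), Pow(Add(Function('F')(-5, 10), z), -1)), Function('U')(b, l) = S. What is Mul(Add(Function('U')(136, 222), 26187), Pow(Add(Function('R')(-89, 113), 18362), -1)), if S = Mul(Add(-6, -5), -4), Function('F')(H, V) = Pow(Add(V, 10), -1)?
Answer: Rational(15554983, 10889985) ≈ 1.4284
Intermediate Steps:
Function('F')(H, V) = Pow(Add(10, V), -1)
S = 44 (S = Mul(-11, -4) = 44)
Function('U')(b, l) = 44
Function('R')(z, r) = Add(3, Mul(-1, Pow(Add(Rational(1, 20), z), -1), Add(20, z))) (Function('R')(z, r) = Add(3, Mul(-1, Mul(Add(20, z), Pow(Add(Pow(Add(10, 10), -1), z), -1)))) = Add(3, Mul(-1, Mul(Add(20, z), Pow(Add(Pow(20, -1), z), -1)))) = Add(3, Mul(-1, Mul(Add(20, z), Pow(Add(Rational(1, 20), z), -1)))) = Add(3, Mul(-1, Mul(Pow(Add(Rational(1, 20), z), -1), Add(20, z)))) = Add(3, Mul(-1, Pow(Add(Rational(1, 20), z), -1), Add(20, z))))
Mul(Add(Function('U')(136, 222), 26187), Pow(Add(Function('R')(-89, 113), 18362), -1)) = Mul(Add(44, 26187), Pow(Add(Mul(Pow(Add(1, Mul(20, -89)), -1), Add(-397, Mul(40, -89))), 18362), -1)) = Mul(26231, Pow(Add(Mul(Pow(Add(1, -1780), -1), Add(-397, -3560)), 18362), -1)) = Mul(26231, Pow(Add(Mul(Pow(-1779, -1), -3957), 18362), -1)) = Mul(26231, Pow(Add(Mul(Rational(-1, 1779), -3957), 18362), -1)) = Mul(26231, Pow(Add(Rational(1319, 593), 18362), -1)) = Mul(26231, Pow(Rational(10889985, 593), -1)) = Mul(26231, Rational(593, 10889985)) = Rational(15554983, 10889985)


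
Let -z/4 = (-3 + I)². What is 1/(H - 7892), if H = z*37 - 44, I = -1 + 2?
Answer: -1/8528 ≈ -0.00011726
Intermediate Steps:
I = 1
z = -16 (z = -4*(-3 + 1)² = -4*(-2)² = -4*4 = -16)
H = -636 (H = -16*37 - 44 = -592 - 44 = -636)
1/(H - 7892) = 1/(-636 - 7892) = 1/(-8528) = -1/8528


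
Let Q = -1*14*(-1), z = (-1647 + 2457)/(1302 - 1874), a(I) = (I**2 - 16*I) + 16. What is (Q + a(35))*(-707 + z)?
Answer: -140811865/286 ≈ -4.9235e+5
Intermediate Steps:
a(I) = 16 + I**2 - 16*I
z = -405/286 (z = 810/(-572) = 810*(-1/572) = -405/286 ≈ -1.4161)
Q = 14 (Q = -14*(-1) = 14)
(Q + a(35))*(-707 + z) = (14 + (16 + 35**2 - 16*35))*(-707 - 405/286) = (14 + (16 + 1225 - 560))*(-202607/286) = (14 + 681)*(-202607/286) = 695*(-202607/286) = -140811865/286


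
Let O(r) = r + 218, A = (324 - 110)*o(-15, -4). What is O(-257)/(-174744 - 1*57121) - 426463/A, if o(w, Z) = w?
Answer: 19776393737/148857330 ≈ 132.85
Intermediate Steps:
A = -3210 (A = (324 - 110)*(-15) = 214*(-15) = -3210)
O(r) = 218 + r
O(-257)/(-174744 - 1*57121) - 426463/A = (218 - 257)/(-174744 - 1*57121) - 426463/(-3210) = -39/(-174744 - 57121) - 426463*(-1/3210) = -39/(-231865) + 426463/3210 = -39*(-1/231865) + 426463/3210 = 39/231865 + 426463/3210 = 19776393737/148857330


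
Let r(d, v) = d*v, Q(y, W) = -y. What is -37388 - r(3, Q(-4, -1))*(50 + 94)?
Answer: -39116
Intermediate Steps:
-37388 - r(3, Q(-4, -1))*(50 + 94) = -37388 - 3*(-1*(-4))*(50 + 94) = -37388 - 3*4*144 = -37388 - 12*144 = -37388 - 1*1728 = -37388 - 1728 = -39116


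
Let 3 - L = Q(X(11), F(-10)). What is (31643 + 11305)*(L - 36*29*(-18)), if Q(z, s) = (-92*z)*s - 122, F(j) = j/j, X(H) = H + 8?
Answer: 887520420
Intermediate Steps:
X(H) = 8 + H
F(j) = 1
Q(z, s) = -122 - 92*s*z (Q(z, s) = -92*s*z - 122 = -122 - 92*s*z)
L = 1873 (L = 3 - (-122 - 92*1*(8 + 11)) = 3 - (-122 - 92*1*19) = 3 - (-122 - 1748) = 3 - 1*(-1870) = 3 + 1870 = 1873)
(31643 + 11305)*(L - 36*29*(-18)) = (31643 + 11305)*(1873 - 36*29*(-18)) = 42948*(1873 - 1044*(-18)) = 42948*(1873 + 18792) = 42948*20665 = 887520420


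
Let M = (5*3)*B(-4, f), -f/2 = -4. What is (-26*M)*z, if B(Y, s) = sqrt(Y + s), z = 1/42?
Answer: -130/7 ≈ -18.571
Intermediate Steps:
z = 1/42 ≈ 0.023810
f = 8 (f = -2*(-4) = 8)
M = 30 (M = (5*3)*sqrt(-4 + 8) = 15*sqrt(4) = 15*2 = 30)
(-26*M)*z = -26*30*(1/42) = -780*1/42 = -130/7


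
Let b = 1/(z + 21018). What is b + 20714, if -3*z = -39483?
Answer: 707983807/34179 ≈ 20714.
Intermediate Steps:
z = 13161 (z = -⅓*(-39483) = 13161)
b = 1/34179 (b = 1/(13161 + 21018) = 1/34179 ≈ 2.9258e-5)
b + 20714 = 1/34179 + 20714 = 707983807/34179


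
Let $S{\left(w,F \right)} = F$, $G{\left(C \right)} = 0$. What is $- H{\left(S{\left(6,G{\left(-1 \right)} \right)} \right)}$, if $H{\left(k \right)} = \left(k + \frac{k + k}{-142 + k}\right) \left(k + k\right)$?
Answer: $0$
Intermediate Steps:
$H{\left(k \right)} = 2 k \left(k + \frac{2 k}{-142 + k}\right)$ ($H{\left(k \right)} = \left(k + \frac{2 k}{-142 + k}\right) 2 k = 2 k \left(k + \frac{2 k}{-142 + k}\right)$)
$- H{\left(S{\left(6,G{\left(-1 \right)} \right)} \right)} = - \frac{2 \cdot 0^{2} \left(-140 + 0\right)}{-142 + 0} = - \frac{2 \cdot 0 \left(-140\right)}{-142} = - \frac{2 \cdot 0 \left(-1\right) \left(-140\right)}{142} = \left(-1\right) 0 = 0$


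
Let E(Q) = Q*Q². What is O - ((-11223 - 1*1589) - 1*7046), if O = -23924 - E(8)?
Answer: -4578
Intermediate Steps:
E(Q) = Q³
O = -24436 (O = -23924 - 1*8³ = -23924 - 1*512 = -23924 - 512 = -24436)
O - ((-11223 - 1*1589) - 1*7046) = -24436 - ((-11223 - 1*1589) - 1*7046) = -24436 - ((-11223 - 1589) - 7046) = -24436 - (-12812 - 7046) = -24436 - 1*(-19858) = -24436 + 19858 = -4578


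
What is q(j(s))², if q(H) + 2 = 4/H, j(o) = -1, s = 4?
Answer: 36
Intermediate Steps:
q(H) = -2 + 4/H
q(j(s))² = (-2 + 4/(-1))² = (-2 + 4*(-1))² = (-2 - 4)² = (-6)² = 36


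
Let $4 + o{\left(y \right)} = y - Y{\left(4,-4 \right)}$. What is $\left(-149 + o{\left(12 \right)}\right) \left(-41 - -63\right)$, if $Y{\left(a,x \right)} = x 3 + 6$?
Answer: $-2970$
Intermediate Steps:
$Y{\left(a,x \right)} = 6 + 3 x$ ($Y{\left(a,x \right)} = 3 x + 6 = 6 + 3 x$)
$o{\left(y \right)} = 2 + y$ ($o{\left(y \right)} = -4 - \left(6 - 12 - y\right) = -4 + \left(y - \left(6 - 12\right)\right) = -4 + \left(y - -6\right) = -4 + \left(y + 6\right) = -4 + \left(6 + y\right) = 2 + y$)
$\left(-149 + o{\left(12 \right)}\right) \left(-41 - -63\right) = \left(-149 + \left(2 + 12\right)\right) \left(-41 - -63\right) = \left(-149 + 14\right) \left(-41 + 63\right) = \left(-135\right) 22 = -2970$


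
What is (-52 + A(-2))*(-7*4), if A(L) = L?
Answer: 1512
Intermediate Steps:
(-52 + A(-2))*(-7*4) = (-52 - 2)*(-7*4) = -54*(-28) = 1512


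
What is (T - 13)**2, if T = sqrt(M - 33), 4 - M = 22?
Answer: (13 - I*sqrt(51))**2 ≈ 118.0 - 185.68*I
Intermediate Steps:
M = -18 (M = 4 - 1*22 = 4 - 22 = -18)
T = I*sqrt(51) (T = sqrt(-18 - 33) = sqrt(-51) = I*sqrt(51) ≈ 7.1414*I)
(T - 13)**2 = (I*sqrt(51) - 13)**2 = (-13 + I*sqrt(51))**2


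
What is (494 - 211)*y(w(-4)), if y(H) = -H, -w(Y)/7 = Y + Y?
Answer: -15848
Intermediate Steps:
w(Y) = -14*Y (w(Y) = -7*(Y + Y) = -14*Y)
(494 - 211)*y(w(-4)) = (494 - 211)*(-(-14)*(-4)) = 283*(-1*56) = 283*(-56) = -15848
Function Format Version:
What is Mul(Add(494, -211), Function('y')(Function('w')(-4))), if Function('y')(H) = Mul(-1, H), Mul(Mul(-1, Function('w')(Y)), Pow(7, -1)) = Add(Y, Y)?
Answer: -15848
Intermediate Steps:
Function('w')(Y) = Mul(-14, Y) (Function('w')(Y) = Mul(-7, Add(Y, Y)) = Mul(-7, Mul(2, Y)) = Mul(-14, Y))
Mul(Add(494, -211), Function('y')(Function('w')(-4))) = Mul(Add(494, -211), Mul(-1, Mul(-14, -4))) = Mul(283, Mul(-1, 56)) = Mul(283, -56) = -15848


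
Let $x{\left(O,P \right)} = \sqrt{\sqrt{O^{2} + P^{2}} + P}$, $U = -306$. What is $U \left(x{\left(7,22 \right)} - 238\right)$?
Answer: $72828 - 306 \sqrt{22 + \sqrt{533}} \approx 70773.0$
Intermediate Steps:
$x{\left(O,P \right)} = \sqrt{P + \sqrt{O^{2} + P^{2}}}$
$U \left(x{\left(7,22 \right)} - 238\right) = - 306 \left(\sqrt{22 + \sqrt{7^{2} + 22^{2}}} - 238\right) = - 306 \left(\sqrt{22 + \sqrt{49 + 484}} - 238\right) = - 306 \left(\sqrt{22 + \sqrt{533}} - 238\right) = - 306 \left(-238 + \sqrt{22 + \sqrt{533}}\right) = 72828 - 306 \sqrt{22 + \sqrt{533}}$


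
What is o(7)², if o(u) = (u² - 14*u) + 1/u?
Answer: 116964/49 ≈ 2387.0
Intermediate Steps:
o(u) = 1/u + u² - 14*u
o(7)² = ((1 + 7²*(-14 + 7))/7)² = ((1 + 49*(-7))/7)² = ((1 - 343)/7)² = ((⅐)*(-342))² = (-342/7)² = 116964/49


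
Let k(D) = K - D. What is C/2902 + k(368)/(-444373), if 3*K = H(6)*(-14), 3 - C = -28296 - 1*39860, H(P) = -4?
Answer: 90867099217/3868711338 ≈ 23.488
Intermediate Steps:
C = 68159 (C = 3 - (-28296 - 1*39860) = 3 - (-28296 - 39860) = 3 - 1*(-68156) = 3 + 68156 = 68159)
K = 56/3 (K = (-4*(-14))/3 = (1/3)*56 = 56/3 ≈ 18.667)
k(D) = 56/3 - D
C/2902 + k(368)/(-444373) = 68159/2902 + (56/3 - 1*368)/(-444373) = 68159*(1/2902) + (56/3 - 368)*(-1/444373) = 68159/2902 - 1048/3*(-1/444373) = 68159/2902 + 1048/1333119 = 90867099217/3868711338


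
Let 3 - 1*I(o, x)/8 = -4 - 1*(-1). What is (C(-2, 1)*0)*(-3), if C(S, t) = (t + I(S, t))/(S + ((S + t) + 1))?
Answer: 0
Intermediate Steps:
I(o, x) = 48 (I(o, x) = 24 - 8*(-4 - 1*(-1)) = 24 - 8*(-4 + 1) = 24 - 8*(-3) = 24 + 24 = 48)
C(S, t) = (48 + t)/(1 + t + 2*S) (C(S, t) = (t + 48)/(S + ((S + t) + 1)) = (48 + t)/(S + (1 + S + t)) = (48 + t)/(1 + t + 2*S))
(C(-2, 1)*0)*(-3) = (((48 + 1)/(1 + 1 + 2*(-2)))*0)*(-3) = ((49/(1 + 1 - 4))*0)*(-3) = ((49/(-2))*0)*(-3) = (-½*49*0)*(-3) = -49/2*0*(-3) = 0*(-3) = 0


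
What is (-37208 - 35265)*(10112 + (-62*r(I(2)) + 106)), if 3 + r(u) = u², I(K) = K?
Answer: -736035788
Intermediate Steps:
r(u) = -3 + u²
(-37208 - 35265)*(10112 + (-62*r(I(2)) + 106)) = (-37208 - 35265)*(10112 + (-62*(-3 + 2²) + 106)) = -72473*(10112 + (-62*(-3 + 4) + 106)) = -72473*(10112 + (-62*1 + 106)) = -72473*(10112 + (-62 + 106)) = -72473*(10112 + 44) = -72473*10156 = -736035788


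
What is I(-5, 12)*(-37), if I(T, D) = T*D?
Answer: 2220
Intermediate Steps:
I(T, D) = D*T
I(-5, 12)*(-37) = (12*(-5))*(-37) = -60*(-37) = 2220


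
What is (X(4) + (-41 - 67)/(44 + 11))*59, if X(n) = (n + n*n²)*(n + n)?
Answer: 1758908/55 ≈ 31980.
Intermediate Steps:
X(n) = 2*n*(n + n³) (X(n) = (n + n³)*(2*n) = 2*n*(n + n³))
(X(4) + (-41 - 67)/(44 + 11))*59 = (2*4²*(1 + 4²) + (-41 - 67)/(44 + 11))*59 = (2*16*(1 + 16) - 108/55)*59 = (2*16*17 - 108*1/55)*59 = (544 - 108/55)*59 = (29812/55)*59 = 1758908/55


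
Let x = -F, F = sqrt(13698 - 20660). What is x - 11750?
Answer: -11750 - 59*I*sqrt(2) ≈ -11750.0 - 83.439*I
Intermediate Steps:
F = 59*I*sqrt(2) (F = sqrt(-6962) = 59*I*sqrt(2) ≈ 83.439*I)
x = -59*I*sqrt(2) ≈ -83.439*I
x - 11750 = -59*I*sqrt(2) - 11750 = -11750 - 59*I*sqrt(2)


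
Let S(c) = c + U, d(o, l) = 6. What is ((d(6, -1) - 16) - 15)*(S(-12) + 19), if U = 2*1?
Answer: -225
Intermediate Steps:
U = 2
S(c) = 2 + c (S(c) = c + 2 = 2 + c)
((d(6, -1) - 16) - 15)*(S(-12) + 19) = ((6 - 16) - 15)*((2 - 12) + 19) = (-10 - 15)*(-10 + 19) = -25*9 = -225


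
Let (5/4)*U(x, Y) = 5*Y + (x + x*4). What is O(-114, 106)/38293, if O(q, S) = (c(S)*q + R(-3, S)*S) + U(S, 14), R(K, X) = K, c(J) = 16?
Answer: -1662/38293 ≈ -0.043402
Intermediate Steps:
U(x, Y) = 4*Y + 4*x (U(x, Y) = 4*(5*Y + (x + x*4))/5 = 4*(5*Y + (x + 4*x))/5 = 4*(5*Y + 5*x)/5 = 4*Y + 4*x)
O(q, S) = 56 + S + 16*q (O(q, S) = (16*q - 3*S) + (4*14 + 4*S) = (-3*S + 16*q) + (56 + 4*S) = 56 + S + 16*q)
O(-114, 106)/38293 = (56 + 106 + 16*(-114))/38293 = (56 + 106 - 1824)*(1/38293) = -1662*1/38293 = -1662/38293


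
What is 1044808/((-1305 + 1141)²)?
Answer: 130601/3362 ≈ 38.846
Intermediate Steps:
1044808/((-1305 + 1141)²) = 1044808/((-164)²) = 1044808/26896 = 1044808*(1/26896) = 130601/3362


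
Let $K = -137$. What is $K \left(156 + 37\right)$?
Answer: $-26441$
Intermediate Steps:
$K \left(156 + 37\right) = - 137 \left(156 + 37\right) = \left(-137\right) 193 = -26441$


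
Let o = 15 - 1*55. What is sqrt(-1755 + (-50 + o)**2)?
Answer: 3*sqrt(705) ≈ 79.656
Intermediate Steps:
o = -40 (o = 15 - 55 = -40)
sqrt(-1755 + (-50 + o)**2) = sqrt(-1755 + (-50 - 40)**2) = sqrt(-1755 + (-90)**2) = sqrt(-1755 + 8100) = sqrt(6345) = 3*sqrt(705)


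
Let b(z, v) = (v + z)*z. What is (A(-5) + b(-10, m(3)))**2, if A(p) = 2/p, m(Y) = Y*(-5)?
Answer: 1557504/25 ≈ 62300.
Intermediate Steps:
m(Y) = -5*Y
b(z, v) = z*(v + z)
(A(-5) + b(-10, m(3)))**2 = (2/(-5) - 10*(-5*3 - 10))**2 = (2*(-1/5) - 10*(-15 - 10))**2 = (-2/5 - 10*(-25))**2 = (-2/5 + 250)**2 = (1248/5)**2 = 1557504/25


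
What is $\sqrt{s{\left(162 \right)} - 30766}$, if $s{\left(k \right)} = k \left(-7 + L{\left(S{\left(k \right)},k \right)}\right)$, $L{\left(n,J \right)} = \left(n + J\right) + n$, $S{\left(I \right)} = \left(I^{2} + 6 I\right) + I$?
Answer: $4 \sqrt{554051} \approx 2977.4$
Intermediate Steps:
$S{\left(I \right)} = I^{2} + 7 I$
$L{\left(n,J \right)} = J + 2 n$ ($L{\left(n,J \right)} = \left(J + n\right) + n = J + 2 n$)
$s{\left(k \right)} = k \left(-7 + k + 2 k \left(7 + k\right)\right)$ ($s{\left(k \right)} = k \left(-7 + \left(k + 2 k \left(7 + k\right)\right)\right) = k \left(-7 + k + 2 k \left(7 + k\right)\right)$)
$\sqrt{s{\left(162 \right)} - 30766} = \sqrt{162 \left(-7 + 162 + 2 \cdot 162 \left(7 + 162\right)\right) - 30766} = \sqrt{162 \left(-7 + 162 + 2 \cdot 162 \cdot 169\right) - 30766} = \sqrt{162 \left(-7 + 162 + 54756\right) - 30766} = \sqrt{162 \cdot 54911 - 30766} = \sqrt{8895582 - 30766} = \sqrt{8864816} = 4 \sqrt{554051}$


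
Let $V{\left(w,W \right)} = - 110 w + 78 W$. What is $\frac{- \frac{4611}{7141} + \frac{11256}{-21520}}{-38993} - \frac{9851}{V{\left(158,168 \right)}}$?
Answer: $\frac{3689384650588561}{1601421532545860} \approx 2.3038$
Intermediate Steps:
$\frac{- \frac{4611}{7141} + \frac{11256}{-21520}}{-38993} - \frac{9851}{V{\left(158,168 \right)}} = \frac{- \frac{4611}{7141} + \frac{11256}{-21520}}{-38993} - \frac{9851}{\left(-110\right) 158 + 78 \cdot 168} = \left(\left(-4611\right) \frac{1}{7141} + 11256 \left(- \frac{1}{21520}\right)\right) \left(- \frac{1}{38993}\right) - \frac{9851}{-17380 + 13104} = \left(- \frac{4611}{7141} - \frac{1407}{2690}\right) \left(- \frac{1}{38993}\right) - \frac{9851}{-4276} = \left(- \frac{22450977}{19209290}\right) \left(- \frac{1}{38993}\right) - - \frac{9851}{4276} = \frac{22450977}{749027844970} + \frac{9851}{4276} = \frac{3689384650588561}{1601421532545860}$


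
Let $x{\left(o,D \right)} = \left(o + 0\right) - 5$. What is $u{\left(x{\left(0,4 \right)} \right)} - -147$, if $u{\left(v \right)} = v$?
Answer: $142$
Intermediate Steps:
$x{\left(o,D \right)} = -5 + o$ ($x{\left(o,D \right)} = o - 5 = -5 + o$)
$u{\left(x{\left(0,4 \right)} \right)} - -147 = \left(-5 + 0\right) - -147 = -5 + 147 = 142$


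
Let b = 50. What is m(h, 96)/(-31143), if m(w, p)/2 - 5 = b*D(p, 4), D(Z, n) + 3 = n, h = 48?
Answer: -110/31143 ≈ -0.0035321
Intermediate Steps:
D(Z, n) = -3 + n
m(w, p) = 110 (m(w, p) = 10 + 2*(50*(-3 + 4)) = 10 + 2*(50*1) = 10 + 2*50 = 10 + 100 = 110)
m(h, 96)/(-31143) = 110/(-31143) = 110*(-1/31143) = -110/31143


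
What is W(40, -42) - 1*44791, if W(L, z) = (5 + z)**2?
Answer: -43422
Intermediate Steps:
W(40, -42) - 1*44791 = (5 - 42)**2 - 1*44791 = (-37)**2 - 44791 = 1369 - 44791 = -43422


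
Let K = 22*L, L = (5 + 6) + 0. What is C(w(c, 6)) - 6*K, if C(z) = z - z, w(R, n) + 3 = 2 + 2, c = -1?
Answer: -1452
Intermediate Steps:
L = 11 (L = 11 + 0 = 11)
w(R, n) = 1 (w(R, n) = -3 + (2 + 2) = -3 + 4 = 1)
C(z) = 0
K = 242 (K = 22*11 = 242)
C(w(c, 6)) - 6*K = 0 - 6*242 = 0 - 1452 = -1452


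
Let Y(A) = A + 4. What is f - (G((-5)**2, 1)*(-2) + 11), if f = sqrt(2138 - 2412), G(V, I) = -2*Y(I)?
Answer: -31 + I*sqrt(274) ≈ -31.0 + 16.553*I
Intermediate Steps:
Y(A) = 4 + A
G(V, I) = -8 - 2*I (G(V, I) = -2*(4 + I) = -8 - 2*I)
f = I*sqrt(274) (f = sqrt(-274) = I*sqrt(274) ≈ 16.553*I)
f - (G((-5)**2, 1)*(-2) + 11) = I*sqrt(274) - ((-8 - 2*1)*(-2) + 11) = I*sqrt(274) - ((-8 - 2)*(-2) + 11) = I*sqrt(274) - (-10*(-2) + 11) = I*sqrt(274) - (20 + 11) = I*sqrt(274) - 1*31 = I*sqrt(274) - 31 = -31 + I*sqrt(274)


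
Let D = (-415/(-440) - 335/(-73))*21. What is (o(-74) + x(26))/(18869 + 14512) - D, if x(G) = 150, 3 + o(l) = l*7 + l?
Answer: -24915733219/214439544 ≈ -116.19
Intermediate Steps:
o(l) = -3 + 8*l (o(l) = -3 + (l*7 + l) = -3 + (7*l + l) = -3 + 8*l)
D = 746319/6424 (D = (-415*(-1/440) - 335*(-1/73))*21 = (83/88 + 335/73)*21 = (35539/6424)*21 = 746319/6424 ≈ 116.18)
(o(-74) + x(26))/(18869 + 14512) - D = ((-3 + 8*(-74)) + 150)/(18869 + 14512) - 1*746319/6424 = ((-3 - 592) + 150)/33381 - 746319/6424 = (-595 + 150)*(1/33381) - 746319/6424 = -445*1/33381 - 746319/6424 = -445/33381 - 746319/6424 = -24915733219/214439544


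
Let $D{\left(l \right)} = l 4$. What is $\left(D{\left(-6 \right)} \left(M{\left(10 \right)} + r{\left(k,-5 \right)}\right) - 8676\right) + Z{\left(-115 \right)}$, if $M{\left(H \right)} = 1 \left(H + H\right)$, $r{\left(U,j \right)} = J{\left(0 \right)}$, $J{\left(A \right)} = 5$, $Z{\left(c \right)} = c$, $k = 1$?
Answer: $-9391$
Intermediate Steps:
$r{\left(U,j \right)} = 5$
$M{\left(H \right)} = 2 H$ ($M{\left(H \right)} = 1 \cdot 2 H = 2 H$)
$D{\left(l \right)} = 4 l$
$\left(D{\left(-6 \right)} \left(M{\left(10 \right)} + r{\left(k,-5 \right)}\right) - 8676\right) + Z{\left(-115 \right)} = \left(4 \left(-6\right) \left(2 \cdot 10 + 5\right) - 8676\right) - 115 = \left(- 24 \left(20 + 5\right) - 8676\right) - 115 = \left(\left(-24\right) 25 - 8676\right) - 115 = \left(-600 - 8676\right) - 115 = -9276 - 115 = -9391$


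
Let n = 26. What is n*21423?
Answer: 556998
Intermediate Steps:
n*21423 = 26*21423 = 556998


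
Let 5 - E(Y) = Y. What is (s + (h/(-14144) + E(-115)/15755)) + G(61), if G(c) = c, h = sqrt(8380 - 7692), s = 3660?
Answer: 11724895/3151 - sqrt(43)/3536 ≈ 3721.0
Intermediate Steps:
E(Y) = 5 - Y
h = 4*sqrt(43) (h = sqrt(688) = 4*sqrt(43) ≈ 26.230)
(s + (h/(-14144) + E(-115)/15755)) + G(61) = (3660 + ((4*sqrt(43))/(-14144) + (5 - 1*(-115))/15755)) + 61 = (3660 + ((4*sqrt(43))*(-1/14144) + (5 + 115)*(1/15755))) + 61 = (3660 + (-sqrt(43)/3536 + 120*(1/15755))) + 61 = (3660 + (-sqrt(43)/3536 + 24/3151)) + 61 = (3660 + (24/3151 - sqrt(43)/3536)) + 61 = (11532684/3151 - sqrt(43)/3536) + 61 = 11724895/3151 - sqrt(43)/3536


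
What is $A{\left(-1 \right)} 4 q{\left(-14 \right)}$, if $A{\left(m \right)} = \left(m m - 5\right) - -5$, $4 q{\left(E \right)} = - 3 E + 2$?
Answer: $44$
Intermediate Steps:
$q{\left(E \right)} = \frac{1}{2} - \frac{3 E}{4}$ ($q{\left(E \right)} = \frac{- 3 E + 2}{4} = \frac{2 - 3 E}{4} = \frac{1}{2} - \frac{3 E}{4}$)
$A{\left(m \right)} = m^{2}$ ($A{\left(m \right)} = \left(m^{2} - 5\right) + 5 = \left(-5 + m^{2}\right) + 5 = m^{2}$)
$A{\left(-1 \right)} 4 q{\left(-14 \right)} = \left(-1\right)^{2} \cdot 4 \left(\frac{1}{2} - - \frac{21}{2}\right) = 1 \cdot 4 \left(\frac{1}{2} + \frac{21}{2}\right) = 4 \cdot 11 = 44$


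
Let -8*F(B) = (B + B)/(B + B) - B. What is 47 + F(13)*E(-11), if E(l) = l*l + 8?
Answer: 481/2 ≈ 240.50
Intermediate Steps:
E(l) = 8 + l² (E(l) = l² + 8 = 8 + l²)
F(B) = -⅛ + B/8 (F(B) = -((B + B)/(B + B) - B)/8 = -((2*B)/((2*B)) - B)/8 = -((2*B)*(1/(2*B)) - B)/8 = -(1 - B)/8 = -⅛ + B/8)
47 + F(13)*E(-11) = 47 + (-⅛ + (⅛)*13)*(8 + (-11)²) = 47 + (-⅛ + 13/8)*(8 + 121) = 47 + (3/2)*129 = 47 + 387/2 = 481/2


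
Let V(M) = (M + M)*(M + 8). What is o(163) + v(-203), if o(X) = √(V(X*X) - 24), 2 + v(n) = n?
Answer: -205 + √1412248602 ≈ 37375.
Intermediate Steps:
v(n) = -2 + n
V(M) = 2*M*(8 + M) (V(M) = (2*M)*(8 + M) = 2*M*(8 + M))
o(X) = √(-24 + 2*X²*(8 + X²)) (o(X) = √(2*(X*X)*(8 + X*X) - 24) = √(2*X²*(8 + X²) - 24) = √(-24 + 2*X²*(8 + X²)))
o(163) + v(-203) = √2*√(-12 + 163²*(8 + 163²)) + (-2 - 203) = √2*√(-12 + 26569*(8 + 26569)) - 205 = √2*√(-12 + 26569*26577) - 205 = √2*√(-12 + 706124313) - 205 = √2*√706124301 - 205 = √1412248602 - 205 = -205 + √1412248602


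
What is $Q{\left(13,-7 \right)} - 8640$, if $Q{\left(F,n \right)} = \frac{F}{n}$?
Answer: $- \frac{60493}{7} \approx -8641.9$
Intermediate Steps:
$Q{\left(13,-7 \right)} - 8640 = \frac{13}{-7} - 8640 = 13 \left(- \frac{1}{7}\right) - 8640 = - \frac{13}{7} - 8640 = - \frac{60493}{7}$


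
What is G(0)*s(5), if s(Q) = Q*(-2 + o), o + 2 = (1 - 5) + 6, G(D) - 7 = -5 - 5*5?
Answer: 230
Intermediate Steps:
G(D) = -23 (G(D) = 7 + (-5 - 5*5) = 7 + (-5 - 25) = 7 - 30 = -23)
o = 0 (o = -2 + ((1 - 5) + 6) = -2 + (-4 + 6) = -2 + 2 = 0)
s(Q) = -2*Q (s(Q) = Q*(-2 + 0) = Q*(-2) = -2*Q)
G(0)*s(5) = -(-46)*5 = -23*(-10) = 230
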